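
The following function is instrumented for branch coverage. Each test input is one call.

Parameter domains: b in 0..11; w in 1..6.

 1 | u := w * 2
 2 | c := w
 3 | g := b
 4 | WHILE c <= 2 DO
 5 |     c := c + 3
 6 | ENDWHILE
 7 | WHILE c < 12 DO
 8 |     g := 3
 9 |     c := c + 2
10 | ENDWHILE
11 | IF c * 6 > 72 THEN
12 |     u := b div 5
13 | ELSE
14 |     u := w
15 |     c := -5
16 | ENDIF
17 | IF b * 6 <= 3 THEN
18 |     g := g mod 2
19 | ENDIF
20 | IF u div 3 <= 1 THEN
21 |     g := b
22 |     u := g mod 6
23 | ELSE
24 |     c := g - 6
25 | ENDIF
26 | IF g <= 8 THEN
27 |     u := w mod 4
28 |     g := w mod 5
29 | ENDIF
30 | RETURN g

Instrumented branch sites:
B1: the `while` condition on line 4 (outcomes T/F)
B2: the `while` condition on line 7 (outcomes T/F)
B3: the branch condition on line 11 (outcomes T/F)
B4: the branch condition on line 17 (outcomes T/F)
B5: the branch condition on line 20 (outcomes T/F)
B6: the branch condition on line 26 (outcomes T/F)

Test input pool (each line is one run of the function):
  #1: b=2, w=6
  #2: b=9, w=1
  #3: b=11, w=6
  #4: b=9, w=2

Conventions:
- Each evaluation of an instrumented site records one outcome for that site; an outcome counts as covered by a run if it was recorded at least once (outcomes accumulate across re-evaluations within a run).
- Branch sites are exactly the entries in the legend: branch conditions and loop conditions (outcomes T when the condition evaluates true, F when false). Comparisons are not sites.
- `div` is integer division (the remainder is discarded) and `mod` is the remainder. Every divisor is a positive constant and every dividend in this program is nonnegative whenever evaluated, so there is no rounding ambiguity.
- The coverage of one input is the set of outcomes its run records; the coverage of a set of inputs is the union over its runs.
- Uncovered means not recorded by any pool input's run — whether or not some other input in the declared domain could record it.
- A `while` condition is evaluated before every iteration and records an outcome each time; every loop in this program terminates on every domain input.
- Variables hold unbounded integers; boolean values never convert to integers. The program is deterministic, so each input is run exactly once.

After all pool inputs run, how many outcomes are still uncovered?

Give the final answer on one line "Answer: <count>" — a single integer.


#1 (b=2, w=6) -> covered: B1=F, B2=T, B2=F, B3=F, B4=F, B5=F, B6=T
#2 (b=9, w=1) -> covered: B1=T, B1=F, B2=T, B2=F, B3=F, B4=F, B5=T, B6=F
#3 (b=11, w=6) -> covered: B1=F, B2=T, B2=F, B3=F, B4=F, B5=F, B6=T
#4 (b=9, w=2) -> covered: B1=T, B1=F, B2=T, B2=F, B3=T, B4=F, B5=T, B6=F
union over the pool: B1=T, B1=F, B2=T, B2=F, B3=T, B3=F, B4=F, B5=T, B5=F, B6=T, B6=F
uncovered (1 of 12): B4=T
Answer: 1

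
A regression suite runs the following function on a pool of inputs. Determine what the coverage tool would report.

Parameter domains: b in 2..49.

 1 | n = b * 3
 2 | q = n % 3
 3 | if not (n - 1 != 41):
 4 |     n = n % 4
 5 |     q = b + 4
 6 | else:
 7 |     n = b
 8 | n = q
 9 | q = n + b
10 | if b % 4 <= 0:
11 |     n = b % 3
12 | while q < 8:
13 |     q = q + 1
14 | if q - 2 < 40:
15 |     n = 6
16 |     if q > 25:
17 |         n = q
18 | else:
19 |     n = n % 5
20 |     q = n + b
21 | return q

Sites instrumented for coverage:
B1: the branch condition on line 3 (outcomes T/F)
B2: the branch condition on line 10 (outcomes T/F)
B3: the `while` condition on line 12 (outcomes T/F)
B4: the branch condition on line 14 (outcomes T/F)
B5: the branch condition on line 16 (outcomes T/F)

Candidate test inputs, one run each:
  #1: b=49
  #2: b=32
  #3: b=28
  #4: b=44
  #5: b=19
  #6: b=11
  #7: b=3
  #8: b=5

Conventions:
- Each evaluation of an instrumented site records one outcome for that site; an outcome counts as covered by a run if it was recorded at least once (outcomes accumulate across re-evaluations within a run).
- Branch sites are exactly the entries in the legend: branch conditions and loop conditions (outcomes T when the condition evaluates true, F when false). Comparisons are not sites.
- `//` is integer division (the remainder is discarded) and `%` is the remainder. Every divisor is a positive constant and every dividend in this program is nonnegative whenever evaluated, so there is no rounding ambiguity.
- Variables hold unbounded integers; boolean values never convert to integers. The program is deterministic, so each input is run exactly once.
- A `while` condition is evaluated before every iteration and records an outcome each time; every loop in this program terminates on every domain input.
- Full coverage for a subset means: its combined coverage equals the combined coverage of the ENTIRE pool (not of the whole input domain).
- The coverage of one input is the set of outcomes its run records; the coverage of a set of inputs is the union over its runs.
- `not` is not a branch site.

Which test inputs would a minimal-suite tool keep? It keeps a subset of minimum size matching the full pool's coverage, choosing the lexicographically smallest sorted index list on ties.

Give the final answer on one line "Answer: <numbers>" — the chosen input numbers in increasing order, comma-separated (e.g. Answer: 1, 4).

#1 (b=49) -> B1->F, B2->F, B3->F, B4->F; covered: B1=F, B2=F, B3=F, B4=F
#2 (b=32) -> B1->F, B2->T, B3->F, B4->T, B5->T; covered: B1=F, B2=T, B3=F, B4=T, B5=T
#3 (b=28) -> B1->F, B2->T, B3->F, B4->T, B5->T; covered: B1=F, B2=T, B3=F, B4=T, B5=T
#4 (b=44) -> B1->F, B2->T, B3->F, B4->F; covered: B1=F, B2=T, B3=F, B4=F
#5 (b=19) -> B1->F, B2->F, B3->F, B4->T, B5->F; covered: B1=F, B2=F, B3=F, B4=T, B5=F
#6 (b=11) -> B1->F, B2->F, B3->F, B4->T, B5->F; covered: B1=F, B2=F, B3=F, B4=T, B5=F
#7 (b=3) -> B1->F, B2->F, B3->T, B3->T, B3->T, B3->T, B3->T, B3->F, B4->T, B5->F; covered: B1=F, B2=F, B3=T, B3=F, B4=T, B5=F
#8 (b=5) -> B1->F, B2->F, B3->T, B3->T, B3->T, B3->F, B4->T, B5->F; covered: B1=F, B2=F, B3=T, B3=F, B4=T, B5=F
pool-wide coverage (9 outcomes): B1=F, B2=T, B2=F, B3=T, B3=F, B4=T, B4=F, B5=T, B5=F
no size-1 subset reaches all 9 outcomes (best union: 6/9)
no size-2 subset reaches all 9 outcomes (best union: 8/9)
inputs {1, 2, 7} (size 3) cover everything; no size-3 subset with a lexicographically smaller index list covers all 9

Answer: 1, 2, 7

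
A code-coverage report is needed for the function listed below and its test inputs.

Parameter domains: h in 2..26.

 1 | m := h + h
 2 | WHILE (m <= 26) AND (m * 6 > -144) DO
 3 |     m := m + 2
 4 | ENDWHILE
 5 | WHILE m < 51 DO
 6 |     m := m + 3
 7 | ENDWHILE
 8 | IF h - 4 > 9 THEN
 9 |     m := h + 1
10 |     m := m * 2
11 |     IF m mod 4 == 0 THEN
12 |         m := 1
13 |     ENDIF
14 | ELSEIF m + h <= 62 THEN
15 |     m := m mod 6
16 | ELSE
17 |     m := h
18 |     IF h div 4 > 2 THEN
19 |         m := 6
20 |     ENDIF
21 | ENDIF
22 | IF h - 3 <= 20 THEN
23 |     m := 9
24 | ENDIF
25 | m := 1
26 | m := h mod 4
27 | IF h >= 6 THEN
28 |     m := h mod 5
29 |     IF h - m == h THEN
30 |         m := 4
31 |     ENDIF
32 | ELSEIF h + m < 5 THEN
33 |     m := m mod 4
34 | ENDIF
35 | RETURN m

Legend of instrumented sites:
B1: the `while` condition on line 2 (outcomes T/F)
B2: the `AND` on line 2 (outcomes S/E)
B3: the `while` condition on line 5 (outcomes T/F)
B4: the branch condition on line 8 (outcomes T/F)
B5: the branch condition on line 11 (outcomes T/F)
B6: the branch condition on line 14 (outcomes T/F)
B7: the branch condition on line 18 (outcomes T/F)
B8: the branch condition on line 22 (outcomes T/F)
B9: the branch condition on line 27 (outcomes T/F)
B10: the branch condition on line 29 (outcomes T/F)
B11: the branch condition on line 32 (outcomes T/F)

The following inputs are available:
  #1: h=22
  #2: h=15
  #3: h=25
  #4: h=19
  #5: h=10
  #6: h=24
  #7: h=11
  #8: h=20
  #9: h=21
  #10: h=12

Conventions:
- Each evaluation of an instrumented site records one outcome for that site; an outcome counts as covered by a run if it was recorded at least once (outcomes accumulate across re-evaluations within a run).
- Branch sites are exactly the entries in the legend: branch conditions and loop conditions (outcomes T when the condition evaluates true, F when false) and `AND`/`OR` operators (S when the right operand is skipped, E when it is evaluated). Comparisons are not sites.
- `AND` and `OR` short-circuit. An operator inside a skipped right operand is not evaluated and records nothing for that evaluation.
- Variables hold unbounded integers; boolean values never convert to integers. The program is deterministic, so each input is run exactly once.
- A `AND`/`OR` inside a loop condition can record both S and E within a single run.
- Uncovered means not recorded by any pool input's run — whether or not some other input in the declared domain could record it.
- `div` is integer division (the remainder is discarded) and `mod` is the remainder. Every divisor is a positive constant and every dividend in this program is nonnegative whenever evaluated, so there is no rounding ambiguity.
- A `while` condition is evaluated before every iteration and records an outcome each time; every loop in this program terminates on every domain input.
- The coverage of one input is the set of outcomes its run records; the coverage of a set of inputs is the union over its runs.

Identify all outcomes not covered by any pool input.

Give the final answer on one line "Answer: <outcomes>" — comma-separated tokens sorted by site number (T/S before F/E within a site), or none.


run #1 (h=22) records B1=F, B2=S, B3=T, B3=F, B4=T, B5=F, B8=T, B9=T, B10=F
run #2 (h=15) records B1=F, B2=S, B3=T, B3=F, B4=T, B5=T, B8=T, B9=T, B10=T
run #3 (h=25) records B1=F, B2=S, B3=T, B3=F, B4=T, B5=T, B8=F, B9=T, B10=T
run #4 (h=19) records B1=F, B2=S, B3=T, B3=F, B4=T, B5=T, B8=T, B9=T, B10=F
run #5 (h=10) records B1=T, B1=F, B2=S, B2=E, B3=T, B3=F, B4=F, B6=T, B8=T, B9=T, B10=T
run #6 (h=24) records B1=F, B2=S, B3=T, B3=F, B4=T, B5=F, B8=F, B9=T, B10=F
run #7 (h=11) records B1=T, B1=F, B2=S, B2=E, B3=T, B3=F, B4=F, B6=F, B7=F, B8=T, B9=T, B10=F
run #8 (h=20) records B1=F, B2=S, B3=T, B3=F, B4=T, B5=F, B8=T, B9=T, B10=T
run #9 (h=21) records B1=F, B2=S, B3=T, B3=F, B4=T, B5=T, B8=T, B9=T, B10=F
run #10 (h=12) records B1=T, B1=F, B2=S, B2=E, B3=T, B3=F, B4=F, B6=F, B7=T, B8=T, B9=T, B10=F
union over the pool: B1=T, B1=F, B2=S, B2=E, B3=T, B3=F, B4=T, B4=F, B5=T, B5=F, B6=T, B6=F, B7=T, B7=F, B8=T, B8=F, B9=T, B10=T, B10=F
uncovered (3 of 22): B9=F, B11=T, B11=F
Answer: B9=F, B11=T, B11=F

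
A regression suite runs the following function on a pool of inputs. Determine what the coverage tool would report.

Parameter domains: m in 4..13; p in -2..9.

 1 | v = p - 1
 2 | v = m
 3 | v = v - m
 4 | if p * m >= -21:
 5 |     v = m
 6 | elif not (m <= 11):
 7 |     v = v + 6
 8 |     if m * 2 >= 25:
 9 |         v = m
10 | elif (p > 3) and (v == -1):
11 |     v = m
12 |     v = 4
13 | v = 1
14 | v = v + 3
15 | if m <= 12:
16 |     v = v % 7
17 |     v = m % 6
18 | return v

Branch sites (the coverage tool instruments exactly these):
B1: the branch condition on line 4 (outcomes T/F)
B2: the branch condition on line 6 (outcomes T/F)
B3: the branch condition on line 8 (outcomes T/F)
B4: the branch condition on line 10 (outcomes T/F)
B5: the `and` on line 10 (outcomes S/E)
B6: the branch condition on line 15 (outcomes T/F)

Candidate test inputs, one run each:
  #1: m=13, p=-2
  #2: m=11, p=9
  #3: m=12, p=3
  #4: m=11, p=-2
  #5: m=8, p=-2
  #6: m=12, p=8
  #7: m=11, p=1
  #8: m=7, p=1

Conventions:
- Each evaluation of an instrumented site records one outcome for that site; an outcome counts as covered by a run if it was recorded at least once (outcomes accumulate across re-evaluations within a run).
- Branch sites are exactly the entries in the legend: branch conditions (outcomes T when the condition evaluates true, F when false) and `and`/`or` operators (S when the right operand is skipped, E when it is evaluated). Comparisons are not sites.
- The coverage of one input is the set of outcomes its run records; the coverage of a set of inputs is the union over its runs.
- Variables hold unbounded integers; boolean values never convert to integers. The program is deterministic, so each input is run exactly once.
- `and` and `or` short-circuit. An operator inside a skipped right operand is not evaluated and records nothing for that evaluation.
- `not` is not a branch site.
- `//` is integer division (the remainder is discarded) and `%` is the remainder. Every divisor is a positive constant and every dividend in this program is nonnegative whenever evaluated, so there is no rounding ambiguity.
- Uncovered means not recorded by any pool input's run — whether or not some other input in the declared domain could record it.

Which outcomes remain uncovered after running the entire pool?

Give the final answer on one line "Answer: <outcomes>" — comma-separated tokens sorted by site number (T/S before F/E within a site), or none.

run #1 (m=13, p=-2) records B1=F, B2=T, B3=T, B6=F
run #2 (m=11, p=9) records B1=T, B6=T
run #3 (m=12, p=3) records B1=T, B6=T
run #4 (m=11, p=-2) records B1=F, B2=F, B4=F, B5=S, B6=T
run #5 (m=8, p=-2) records B1=T, B6=T
run #6 (m=12, p=8) records B1=T, B6=T
run #7 (m=11, p=1) records B1=T, B6=T
run #8 (m=7, p=1) records B1=T, B6=T
union over the pool: B1=T, B1=F, B2=T, B2=F, B3=T, B4=F, B5=S, B6=T, B6=F
uncovered (3 of 12): B3=F, B4=T, B5=E

Answer: B3=F, B4=T, B5=E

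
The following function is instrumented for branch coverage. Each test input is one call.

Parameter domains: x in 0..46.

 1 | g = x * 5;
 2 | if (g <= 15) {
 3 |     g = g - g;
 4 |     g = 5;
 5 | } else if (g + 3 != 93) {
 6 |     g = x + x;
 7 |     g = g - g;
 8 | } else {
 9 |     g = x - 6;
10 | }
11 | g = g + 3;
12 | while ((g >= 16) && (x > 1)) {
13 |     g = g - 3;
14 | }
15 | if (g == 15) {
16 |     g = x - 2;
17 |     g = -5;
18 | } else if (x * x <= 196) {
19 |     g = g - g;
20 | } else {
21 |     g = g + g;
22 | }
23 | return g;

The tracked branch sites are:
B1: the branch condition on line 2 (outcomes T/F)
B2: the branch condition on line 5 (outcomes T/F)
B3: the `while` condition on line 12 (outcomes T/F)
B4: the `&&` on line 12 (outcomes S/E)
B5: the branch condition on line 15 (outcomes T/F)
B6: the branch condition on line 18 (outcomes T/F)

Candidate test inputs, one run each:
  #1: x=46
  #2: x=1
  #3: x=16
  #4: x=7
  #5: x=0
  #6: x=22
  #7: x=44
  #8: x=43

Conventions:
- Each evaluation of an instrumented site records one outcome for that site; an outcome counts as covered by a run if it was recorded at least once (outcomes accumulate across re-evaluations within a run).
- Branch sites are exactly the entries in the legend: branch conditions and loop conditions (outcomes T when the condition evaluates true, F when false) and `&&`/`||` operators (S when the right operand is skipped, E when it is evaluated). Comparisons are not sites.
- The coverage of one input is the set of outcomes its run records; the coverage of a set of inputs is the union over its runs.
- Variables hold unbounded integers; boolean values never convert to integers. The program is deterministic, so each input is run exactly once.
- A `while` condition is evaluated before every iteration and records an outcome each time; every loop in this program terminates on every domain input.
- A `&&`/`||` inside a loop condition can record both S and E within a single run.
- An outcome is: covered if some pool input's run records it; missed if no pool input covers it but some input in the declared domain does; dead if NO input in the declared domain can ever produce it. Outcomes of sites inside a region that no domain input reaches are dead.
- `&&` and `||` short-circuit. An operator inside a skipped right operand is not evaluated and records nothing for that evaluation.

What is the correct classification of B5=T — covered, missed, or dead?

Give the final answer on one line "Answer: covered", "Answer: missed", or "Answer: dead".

no pool input records B5=T
but domain input (x=18) does record it -> reachable, so missed

Answer: missed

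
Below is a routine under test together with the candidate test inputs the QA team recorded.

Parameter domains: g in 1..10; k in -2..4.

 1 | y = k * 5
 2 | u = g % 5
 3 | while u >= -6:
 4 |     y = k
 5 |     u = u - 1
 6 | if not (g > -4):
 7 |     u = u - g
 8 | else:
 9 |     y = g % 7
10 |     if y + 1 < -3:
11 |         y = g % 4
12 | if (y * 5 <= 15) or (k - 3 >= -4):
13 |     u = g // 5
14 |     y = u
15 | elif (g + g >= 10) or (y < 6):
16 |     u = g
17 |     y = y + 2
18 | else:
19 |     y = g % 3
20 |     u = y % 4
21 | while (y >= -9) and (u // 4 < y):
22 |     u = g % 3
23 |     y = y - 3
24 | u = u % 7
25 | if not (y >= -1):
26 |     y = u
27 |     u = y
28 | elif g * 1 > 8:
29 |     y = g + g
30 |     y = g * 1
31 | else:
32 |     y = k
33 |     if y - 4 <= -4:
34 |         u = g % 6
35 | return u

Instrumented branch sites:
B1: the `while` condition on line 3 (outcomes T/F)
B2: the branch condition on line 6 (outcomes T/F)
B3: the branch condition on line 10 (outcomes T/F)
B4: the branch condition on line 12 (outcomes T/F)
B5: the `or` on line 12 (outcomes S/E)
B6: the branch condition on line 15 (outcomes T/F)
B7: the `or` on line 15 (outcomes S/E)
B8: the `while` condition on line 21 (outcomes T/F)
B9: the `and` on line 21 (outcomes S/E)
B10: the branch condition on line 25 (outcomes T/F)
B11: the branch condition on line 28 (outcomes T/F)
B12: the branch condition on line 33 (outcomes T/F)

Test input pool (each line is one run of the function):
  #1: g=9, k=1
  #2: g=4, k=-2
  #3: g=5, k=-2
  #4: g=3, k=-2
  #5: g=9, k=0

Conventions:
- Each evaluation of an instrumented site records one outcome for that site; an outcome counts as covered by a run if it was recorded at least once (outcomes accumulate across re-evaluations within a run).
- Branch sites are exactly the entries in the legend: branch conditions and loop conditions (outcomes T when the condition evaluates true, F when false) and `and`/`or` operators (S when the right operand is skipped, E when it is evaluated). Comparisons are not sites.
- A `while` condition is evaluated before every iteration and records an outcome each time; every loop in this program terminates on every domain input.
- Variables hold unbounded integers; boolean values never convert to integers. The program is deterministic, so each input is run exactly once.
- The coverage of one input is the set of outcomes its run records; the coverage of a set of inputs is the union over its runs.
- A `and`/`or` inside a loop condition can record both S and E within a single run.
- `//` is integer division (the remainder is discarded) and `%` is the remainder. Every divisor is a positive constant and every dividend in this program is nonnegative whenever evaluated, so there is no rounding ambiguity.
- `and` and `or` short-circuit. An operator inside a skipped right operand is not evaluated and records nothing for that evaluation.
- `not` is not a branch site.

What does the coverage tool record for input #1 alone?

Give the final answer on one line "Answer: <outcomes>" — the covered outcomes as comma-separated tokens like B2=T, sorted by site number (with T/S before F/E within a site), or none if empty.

Simulating input #1 (g=9, k=1) step by step:
  B1->T, B1->T, B1->T, B1->T, B1->T, B1->T, B1->T, B1->T, B1->T, B1->T
  B1->T, B1->F, B2->F, B3->F, B5->S, B4->T, B9->E, B8->T, B9->E, B8->F
  B10->T
deduplicating events, the covered set is: B1=T, B1=F, B2=F, B3=F, B4=T, B5=S, B8=T, B8=F, B9=E, B10=T

Answer: B1=T, B1=F, B2=F, B3=F, B4=T, B5=S, B8=T, B8=F, B9=E, B10=T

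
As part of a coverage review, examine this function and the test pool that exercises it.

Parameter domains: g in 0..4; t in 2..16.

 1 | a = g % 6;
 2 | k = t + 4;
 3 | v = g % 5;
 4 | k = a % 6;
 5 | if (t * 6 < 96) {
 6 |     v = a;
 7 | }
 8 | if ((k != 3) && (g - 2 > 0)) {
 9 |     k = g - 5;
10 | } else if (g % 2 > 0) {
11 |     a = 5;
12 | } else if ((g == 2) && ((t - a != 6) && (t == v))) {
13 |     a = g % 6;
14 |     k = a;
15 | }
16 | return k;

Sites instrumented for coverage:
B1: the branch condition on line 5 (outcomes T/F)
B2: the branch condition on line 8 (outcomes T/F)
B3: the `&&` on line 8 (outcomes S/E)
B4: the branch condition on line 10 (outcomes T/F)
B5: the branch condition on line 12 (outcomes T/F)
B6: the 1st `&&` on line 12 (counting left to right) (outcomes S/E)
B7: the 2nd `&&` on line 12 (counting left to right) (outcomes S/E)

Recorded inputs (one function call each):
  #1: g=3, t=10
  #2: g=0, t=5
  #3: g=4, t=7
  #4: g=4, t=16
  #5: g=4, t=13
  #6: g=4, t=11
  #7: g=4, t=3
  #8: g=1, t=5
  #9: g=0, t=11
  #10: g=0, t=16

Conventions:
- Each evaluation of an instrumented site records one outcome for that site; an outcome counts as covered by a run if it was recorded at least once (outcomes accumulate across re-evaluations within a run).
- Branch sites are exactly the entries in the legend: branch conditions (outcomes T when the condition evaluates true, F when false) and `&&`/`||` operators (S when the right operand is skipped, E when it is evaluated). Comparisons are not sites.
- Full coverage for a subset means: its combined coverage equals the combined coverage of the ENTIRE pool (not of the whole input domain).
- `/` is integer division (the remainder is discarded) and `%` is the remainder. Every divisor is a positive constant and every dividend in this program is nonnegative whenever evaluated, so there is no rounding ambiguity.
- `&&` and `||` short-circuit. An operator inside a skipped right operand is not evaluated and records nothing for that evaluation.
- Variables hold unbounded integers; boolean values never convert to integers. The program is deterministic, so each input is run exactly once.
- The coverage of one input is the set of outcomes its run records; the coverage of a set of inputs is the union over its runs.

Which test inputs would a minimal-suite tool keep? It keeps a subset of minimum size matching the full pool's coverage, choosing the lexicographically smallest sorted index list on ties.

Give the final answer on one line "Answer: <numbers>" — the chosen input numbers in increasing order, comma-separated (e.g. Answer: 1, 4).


run #1 (g=3, t=10) records B1=T, B2=F, B3=S, B4=T
run #2 (g=0, t=5) records B1=T, B2=F, B3=E, B4=F, B5=F, B6=S
run #3 (g=4, t=7) records B1=T, B2=T, B3=E
run #4 (g=4, t=16) records B1=F, B2=T, B3=E
run #5 (g=4, t=13) records B1=T, B2=T, B3=E
run #6 (g=4, t=11) records B1=T, B2=T, B3=E
run #7 (g=4, t=3) records B1=T, B2=T, B3=E
run #8 (g=1, t=5) records B1=T, B2=F, B3=E, B4=T
run #9 (g=0, t=11) records B1=T, B2=F, B3=E, B4=F, B5=F, B6=S
run #10 (g=0, t=16) records B1=F, B2=F, B3=E, B4=F, B5=F, B6=S
the full pool covers 10 outcomes: B1=T, B1=F, B2=T, B2=F, B3=S, B3=E, B4=T, B4=F, B5=F, B6=S
size 1 is not enough: best union over all size-1 subsets is 6/10
size 2 is not enough: best union over all size-2 subsets is 9/10
at size 3, {1, 2, 4} reaches all 10 outcomes; every lexicographically earlier size-3 subset fails
Answer: 1, 2, 4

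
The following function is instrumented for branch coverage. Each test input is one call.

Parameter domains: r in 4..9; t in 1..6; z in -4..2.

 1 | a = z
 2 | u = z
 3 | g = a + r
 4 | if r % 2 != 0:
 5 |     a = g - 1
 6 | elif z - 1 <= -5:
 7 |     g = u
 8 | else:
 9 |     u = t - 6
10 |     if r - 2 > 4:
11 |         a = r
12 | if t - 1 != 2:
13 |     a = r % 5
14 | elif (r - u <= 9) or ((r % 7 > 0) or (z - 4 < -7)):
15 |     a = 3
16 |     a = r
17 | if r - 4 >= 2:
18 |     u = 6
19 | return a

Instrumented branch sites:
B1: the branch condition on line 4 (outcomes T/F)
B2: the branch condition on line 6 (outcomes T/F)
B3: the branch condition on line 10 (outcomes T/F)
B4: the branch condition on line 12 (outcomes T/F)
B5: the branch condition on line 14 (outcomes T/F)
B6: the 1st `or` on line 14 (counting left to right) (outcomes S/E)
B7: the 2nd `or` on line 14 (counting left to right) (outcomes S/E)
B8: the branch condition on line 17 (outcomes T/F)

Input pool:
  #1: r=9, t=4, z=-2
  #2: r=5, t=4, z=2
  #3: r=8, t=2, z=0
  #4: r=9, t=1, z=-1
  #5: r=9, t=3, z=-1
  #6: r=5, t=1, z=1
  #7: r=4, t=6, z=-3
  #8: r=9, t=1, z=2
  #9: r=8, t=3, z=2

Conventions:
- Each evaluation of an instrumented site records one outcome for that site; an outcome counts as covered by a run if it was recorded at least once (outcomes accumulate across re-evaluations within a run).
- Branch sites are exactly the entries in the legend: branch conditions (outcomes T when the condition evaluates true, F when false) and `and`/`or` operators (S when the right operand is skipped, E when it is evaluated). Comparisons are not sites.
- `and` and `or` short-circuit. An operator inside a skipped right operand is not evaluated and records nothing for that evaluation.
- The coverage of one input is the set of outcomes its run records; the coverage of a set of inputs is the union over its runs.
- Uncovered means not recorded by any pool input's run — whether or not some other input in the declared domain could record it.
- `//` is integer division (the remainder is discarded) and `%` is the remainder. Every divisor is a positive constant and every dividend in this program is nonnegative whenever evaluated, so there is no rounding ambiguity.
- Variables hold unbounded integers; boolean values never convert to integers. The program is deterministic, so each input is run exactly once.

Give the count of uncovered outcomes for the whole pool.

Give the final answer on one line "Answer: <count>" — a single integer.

#1 (r=9, t=4, z=-2) -> covered: B1=T, B4=T, B8=T
#2 (r=5, t=4, z=2) -> covered: B1=T, B4=T, B8=F
#3 (r=8, t=2, z=0) -> covered: B1=F, B2=F, B3=T, B4=T, B8=T
#4 (r=9, t=1, z=-1) -> covered: B1=T, B4=T, B8=T
#5 (r=9, t=3, z=-1) -> covered: B1=T, B4=F, B5=T, B6=E, B7=S, B8=T
#6 (r=5, t=1, z=1) -> covered: B1=T, B4=T, B8=F
#7 (r=4, t=6, z=-3) -> covered: B1=F, B2=F, B3=F, B4=T, B8=F
#8 (r=9, t=1, z=2) -> covered: B1=T, B4=T, B8=T
#9 (r=8, t=3, z=2) -> covered: B1=F, B2=F, B3=T, B4=F, B5=T, B6=E, B7=S, B8=T
union over the pool: B1=T, B1=F, B2=F, B3=T, B3=F, B4=T, B4=F, B5=T, B6=E, B7=S, B8=T, B8=F
uncovered (4 of 16): B2=T, B5=F, B6=S, B7=E

Answer: 4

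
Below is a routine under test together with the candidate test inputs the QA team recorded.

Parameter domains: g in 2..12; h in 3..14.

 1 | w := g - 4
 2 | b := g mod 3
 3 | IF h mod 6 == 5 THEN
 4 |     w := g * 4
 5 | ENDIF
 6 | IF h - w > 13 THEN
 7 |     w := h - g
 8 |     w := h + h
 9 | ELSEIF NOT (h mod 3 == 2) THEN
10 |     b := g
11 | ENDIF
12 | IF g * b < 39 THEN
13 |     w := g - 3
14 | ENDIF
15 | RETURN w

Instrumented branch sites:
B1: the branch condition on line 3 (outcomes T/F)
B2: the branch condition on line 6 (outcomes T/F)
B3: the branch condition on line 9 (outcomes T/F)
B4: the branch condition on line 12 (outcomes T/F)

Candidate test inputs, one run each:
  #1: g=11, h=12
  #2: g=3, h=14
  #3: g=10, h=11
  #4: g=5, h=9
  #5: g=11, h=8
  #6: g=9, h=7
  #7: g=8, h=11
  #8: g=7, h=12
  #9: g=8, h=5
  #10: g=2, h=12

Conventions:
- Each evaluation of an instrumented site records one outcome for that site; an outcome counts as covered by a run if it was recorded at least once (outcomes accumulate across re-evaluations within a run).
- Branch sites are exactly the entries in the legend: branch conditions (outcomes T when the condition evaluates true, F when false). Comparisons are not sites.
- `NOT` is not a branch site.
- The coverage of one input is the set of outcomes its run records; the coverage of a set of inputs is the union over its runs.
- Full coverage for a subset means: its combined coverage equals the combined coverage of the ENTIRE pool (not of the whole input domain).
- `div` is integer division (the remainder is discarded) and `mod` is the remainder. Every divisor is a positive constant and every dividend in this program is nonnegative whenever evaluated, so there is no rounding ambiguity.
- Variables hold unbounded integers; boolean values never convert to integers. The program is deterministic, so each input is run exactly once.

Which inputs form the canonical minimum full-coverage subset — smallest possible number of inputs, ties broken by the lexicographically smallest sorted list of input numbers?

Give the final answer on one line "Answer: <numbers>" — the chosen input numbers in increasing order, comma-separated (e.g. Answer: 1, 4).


input #1, g=11, h=12: events B1->F, B2->F, B3->T, B4->F; outcomes B1=F, B2=F, B3=T, B4=F
input #2, g=3, h=14: events B1->F, B2->T, B4->T; outcomes B1=F, B2=T, B4=T
input #3, g=10, h=11: events B1->T, B2->F, B3->F, B4->T; outcomes B1=T, B2=F, B3=F, B4=T
input #4, g=5, h=9: events B1->F, B2->F, B3->T, B4->T; outcomes B1=F, B2=F, B3=T, B4=T
input #5, g=11, h=8: events B1->F, B2->F, B3->F, B4->T; outcomes B1=F, B2=F, B3=F, B4=T
input #6, g=9, h=7: events B1->F, B2->F, B3->T, B4->F; outcomes B1=F, B2=F, B3=T, B4=F
input #7, g=8, h=11: events B1->T, B2->F, B3->F, B4->T; outcomes B1=T, B2=F, B3=F, B4=T
input #8, g=7, h=12: events B1->F, B2->F, B3->T, B4->F; outcomes B1=F, B2=F, B3=T, B4=F
input #9, g=8, h=5: events B1->T, B2->F, B3->F, B4->T; outcomes B1=T, B2=F, B3=F, B4=T
input #10, g=2, h=12: events B1->F, B2->T, B4->T; outcomes B1=F, B2=T, B4=T
together the pool reaches 8 outcomes: B1=T, B1=F, B2=T, B2=F, B3=T, B3=F, B4=T, B4=F
no size-1 subset reaches all 8 outcomes (best union: 4/8)
no size-2 subset reaches all 8 outcomes (best union: 7/8)
inputs {1, 2, 3} (size 3) cover everything; no size-3 subset with a lexicographically smaller index list covers all 8
Answer: 1, 2, 3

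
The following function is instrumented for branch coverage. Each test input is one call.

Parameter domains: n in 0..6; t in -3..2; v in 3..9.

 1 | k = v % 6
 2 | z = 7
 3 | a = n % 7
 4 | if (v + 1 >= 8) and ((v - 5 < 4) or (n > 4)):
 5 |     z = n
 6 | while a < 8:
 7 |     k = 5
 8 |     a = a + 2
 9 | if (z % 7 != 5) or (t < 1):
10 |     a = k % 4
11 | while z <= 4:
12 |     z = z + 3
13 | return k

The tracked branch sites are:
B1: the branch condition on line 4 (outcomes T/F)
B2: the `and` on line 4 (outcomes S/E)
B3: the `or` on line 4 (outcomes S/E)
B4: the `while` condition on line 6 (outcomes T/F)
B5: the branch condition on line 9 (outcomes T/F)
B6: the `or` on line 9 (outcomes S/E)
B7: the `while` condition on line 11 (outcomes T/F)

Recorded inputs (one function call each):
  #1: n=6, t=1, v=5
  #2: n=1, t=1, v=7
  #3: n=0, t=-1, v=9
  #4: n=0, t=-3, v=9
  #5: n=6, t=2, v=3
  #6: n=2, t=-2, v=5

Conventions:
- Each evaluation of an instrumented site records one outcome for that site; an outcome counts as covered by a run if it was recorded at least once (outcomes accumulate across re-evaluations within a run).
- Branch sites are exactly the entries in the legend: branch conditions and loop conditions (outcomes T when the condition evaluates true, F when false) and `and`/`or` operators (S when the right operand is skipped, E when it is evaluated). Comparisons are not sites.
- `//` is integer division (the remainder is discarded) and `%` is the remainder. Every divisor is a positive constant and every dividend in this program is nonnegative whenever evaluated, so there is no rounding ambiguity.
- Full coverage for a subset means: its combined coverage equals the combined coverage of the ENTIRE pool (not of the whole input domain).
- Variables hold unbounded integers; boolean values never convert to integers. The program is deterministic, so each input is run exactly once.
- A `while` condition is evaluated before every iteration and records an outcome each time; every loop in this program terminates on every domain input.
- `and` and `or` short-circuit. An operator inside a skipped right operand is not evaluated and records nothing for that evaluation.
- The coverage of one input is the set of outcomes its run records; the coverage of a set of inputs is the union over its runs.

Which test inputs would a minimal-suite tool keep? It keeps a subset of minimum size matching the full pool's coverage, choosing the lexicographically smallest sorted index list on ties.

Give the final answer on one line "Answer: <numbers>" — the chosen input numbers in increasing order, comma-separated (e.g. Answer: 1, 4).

run #1 (n=6, t=1, v=5) runs B2->S, B1->F, B4->T, B4->F, B6->S, B5->T, B7->F; records B1=F, B2=S, B4=T, B4=F, B5=T, B6=S, B7=F
run #2 (n=1, t=1, v=7) runs B2->E, B3->S, B1->T, B4->T, B4->T, B4->T, B4->T, B4->F, B6->S, B5->T, B7->T, B7->T, B7->F; records B1=T, B2=E, B3=S, B4=T, B4=F, B5=T, B6=S, B7=T, B7=F
run #3 (n=0, t=-1, v=9) runs B2->E, B3->E, B1->F, B4->T, B4->T, B4->T, B4->T, B4->F, B6->S, B5->T, B7->F; records B1=F, B2=E, B3=E, B4=T, B4=F, B5=T, B6=S, B7=F
run #4 (n=0, t=-3, v=9) runs B2->E, B3->E, B1->F, B4->T, B4->T, B4->T, B4->T, B4->F, B6->S, B5->T, B7->F; records B1=F, B2=E, B3=E, B4=T, B4=F, B5=T, B6=S, B7=F
run #5 (n=6, t=2, v=3) runs B2->S, B1->F, B4->T, B4->F, B6->S, B5->T, B7->F; records B1=F, B2=S, B4=T, B4=F, B5=T, B6=S, B7=F
run #6 (n=2, t=-2, v=5) runs B2->S, B1->F, B4->T, B4->T, B4->T, B4->F, B6->S, B5->T, B7->F; records B1=F, B2=S, B4=T, B4=F, B5=T, B6=S, B7=F
union over all inputs: B1=T, B1=F, B2=S, B2=E, B3=S, B3=E, B4=T, B4=F, B5=T, B6=S, B7=T, B7=F (12 outcomes)
size 1 is not enough: best union over all size-1 subsets is 9/12
size 2 is not enough: best union over all size-2 subsets is 11/12
size 3: inputs {1, 2, 3} cover all 12 outcomes, and no lexicographically smaller subset of this size does

Answer: 1, 2, 3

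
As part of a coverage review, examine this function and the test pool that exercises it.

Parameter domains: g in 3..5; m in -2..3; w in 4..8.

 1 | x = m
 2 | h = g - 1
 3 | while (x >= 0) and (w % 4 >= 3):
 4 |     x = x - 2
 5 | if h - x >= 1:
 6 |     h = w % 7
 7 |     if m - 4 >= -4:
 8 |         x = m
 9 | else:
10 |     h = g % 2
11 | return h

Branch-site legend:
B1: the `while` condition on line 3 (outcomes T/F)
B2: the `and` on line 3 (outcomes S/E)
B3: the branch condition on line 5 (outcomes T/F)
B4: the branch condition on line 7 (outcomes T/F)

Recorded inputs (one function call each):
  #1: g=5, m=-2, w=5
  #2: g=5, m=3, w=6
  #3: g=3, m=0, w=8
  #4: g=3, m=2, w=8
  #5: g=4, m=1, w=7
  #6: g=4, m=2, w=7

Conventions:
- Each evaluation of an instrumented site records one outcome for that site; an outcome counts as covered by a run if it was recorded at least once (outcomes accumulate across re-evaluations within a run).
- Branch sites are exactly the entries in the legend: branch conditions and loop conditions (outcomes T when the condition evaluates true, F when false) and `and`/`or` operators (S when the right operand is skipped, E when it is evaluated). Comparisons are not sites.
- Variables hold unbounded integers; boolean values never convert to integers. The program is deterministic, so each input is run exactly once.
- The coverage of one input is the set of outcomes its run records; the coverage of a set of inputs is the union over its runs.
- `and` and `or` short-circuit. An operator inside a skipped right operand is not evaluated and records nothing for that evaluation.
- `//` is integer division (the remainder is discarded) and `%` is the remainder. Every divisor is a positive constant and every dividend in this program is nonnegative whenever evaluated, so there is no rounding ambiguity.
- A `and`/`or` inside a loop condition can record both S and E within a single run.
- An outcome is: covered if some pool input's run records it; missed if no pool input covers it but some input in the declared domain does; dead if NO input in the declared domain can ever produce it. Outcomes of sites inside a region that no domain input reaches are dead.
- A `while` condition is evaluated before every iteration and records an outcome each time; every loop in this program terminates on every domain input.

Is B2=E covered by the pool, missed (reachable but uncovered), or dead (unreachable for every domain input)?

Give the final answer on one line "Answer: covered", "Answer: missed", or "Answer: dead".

B2=E is recorded by pool input(s) 2, 3, 4, 5, 6 -> covered

Answer: covered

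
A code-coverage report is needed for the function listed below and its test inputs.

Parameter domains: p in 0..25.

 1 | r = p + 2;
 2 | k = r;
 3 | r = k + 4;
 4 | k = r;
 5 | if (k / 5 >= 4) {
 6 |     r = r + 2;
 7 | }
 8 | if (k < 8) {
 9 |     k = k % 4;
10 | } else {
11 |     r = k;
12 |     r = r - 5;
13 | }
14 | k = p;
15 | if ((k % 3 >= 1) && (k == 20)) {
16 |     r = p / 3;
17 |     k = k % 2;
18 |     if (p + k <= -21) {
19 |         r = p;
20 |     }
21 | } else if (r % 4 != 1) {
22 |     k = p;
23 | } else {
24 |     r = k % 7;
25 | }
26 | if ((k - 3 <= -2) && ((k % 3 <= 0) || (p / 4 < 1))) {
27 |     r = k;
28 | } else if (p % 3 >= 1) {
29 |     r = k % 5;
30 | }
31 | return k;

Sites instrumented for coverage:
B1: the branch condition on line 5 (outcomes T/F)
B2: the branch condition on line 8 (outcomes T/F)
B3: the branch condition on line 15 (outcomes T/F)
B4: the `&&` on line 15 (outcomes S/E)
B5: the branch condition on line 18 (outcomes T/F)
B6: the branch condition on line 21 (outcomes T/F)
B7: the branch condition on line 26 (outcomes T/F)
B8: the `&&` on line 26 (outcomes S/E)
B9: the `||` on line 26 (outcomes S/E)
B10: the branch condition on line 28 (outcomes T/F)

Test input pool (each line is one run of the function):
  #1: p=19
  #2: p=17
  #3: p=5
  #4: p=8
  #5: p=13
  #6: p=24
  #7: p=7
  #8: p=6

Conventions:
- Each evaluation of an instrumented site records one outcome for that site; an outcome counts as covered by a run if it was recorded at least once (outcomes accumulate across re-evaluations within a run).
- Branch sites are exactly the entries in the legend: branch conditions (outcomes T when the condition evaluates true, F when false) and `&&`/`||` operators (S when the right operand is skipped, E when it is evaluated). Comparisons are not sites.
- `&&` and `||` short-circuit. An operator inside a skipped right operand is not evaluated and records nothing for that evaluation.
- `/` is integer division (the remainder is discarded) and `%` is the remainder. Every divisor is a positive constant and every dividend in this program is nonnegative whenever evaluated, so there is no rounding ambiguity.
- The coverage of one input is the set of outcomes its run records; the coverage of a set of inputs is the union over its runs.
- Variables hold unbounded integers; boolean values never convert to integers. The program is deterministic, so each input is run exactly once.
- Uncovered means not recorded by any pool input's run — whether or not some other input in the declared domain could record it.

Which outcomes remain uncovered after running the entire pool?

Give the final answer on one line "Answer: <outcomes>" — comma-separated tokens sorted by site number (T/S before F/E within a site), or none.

#1 (p=19) -> B1->T, B2->F, B4->E, B3->F, B6->T, B8->S, B7->F, B10->T; covered: B1=T, B2=F, B3=F, B4=E, B6=T, B7=F, B8=S, B10=T
#2 (p=17) -> B1->T, B2->F, B4->E, B3->F, B6->T, B8->S, B7->F, B10->T; covered: B1=T, B2=F, B3=F, B4=E, B6=T, B7=F, B8=S, B10=T
#3 (p=5) -> B1->F, B2->F, B4->E, B3->F, B6->T, B8->S, B7->F, B10->T; covered: B1=F, B2=F, B3=F, B4=E, B6=T, B7=F, B8=S, B10=T
#4 (p=8) -> B1->F, B2->F, B4->E, B3->F, B6->F, B8->S, B7->F, B10->T; covered: B1=F, B2=F, B3=F, B4=E, B6=F, B7=F, B8=S, B10=T
#5 (p=13) -> B1->F, B2->F, B4->E, B3->F, B6->T, B8->S, B7->F, B10->T; covered: B1=F, B2=F, B3=F, B4=E, B6=T, B7=F, B8=S, B10=T
#6 (p=24) -> B1->T, B2->F, B4->S, B3->F, B6->F, B8->S, B7->F, B10->F; covered: B1=T, B2=F, B3=F, B4=S, B6=F, B7=F, B8=S, B10=F
#7 (p=7) -> B1->F, B2->F, B4->E, B3->F, B6->T, B8->S, B7->F, B10->T; covered: B1=F, B2=F, B3=F, B4=E, B6=T, B7=F, B8=S, B10=T
#8 (p=6) -> B1->F, B2->F, B4->S, B3->F, B6->T, B8->S, B7->F, B10->F; covered: B1=F, B2=F, B3=F, B4=S, B6=T, B7=F, B8=S, B10=F
union over the pool: B1=T, B1=F, B2=F, B3=F, B4=S, B4=E, B6=T, B6=F, B7=F, B8=S, B10=T, B10=F
uncovered (8 of 20): B2=T, B3=T, B5=T, B5=F, B7=T, B8=E, B9=S, B9=E

Answer: B2=T, B3=T, B5=T, B5=F, B7=T, B8=E, B9=S, B9=E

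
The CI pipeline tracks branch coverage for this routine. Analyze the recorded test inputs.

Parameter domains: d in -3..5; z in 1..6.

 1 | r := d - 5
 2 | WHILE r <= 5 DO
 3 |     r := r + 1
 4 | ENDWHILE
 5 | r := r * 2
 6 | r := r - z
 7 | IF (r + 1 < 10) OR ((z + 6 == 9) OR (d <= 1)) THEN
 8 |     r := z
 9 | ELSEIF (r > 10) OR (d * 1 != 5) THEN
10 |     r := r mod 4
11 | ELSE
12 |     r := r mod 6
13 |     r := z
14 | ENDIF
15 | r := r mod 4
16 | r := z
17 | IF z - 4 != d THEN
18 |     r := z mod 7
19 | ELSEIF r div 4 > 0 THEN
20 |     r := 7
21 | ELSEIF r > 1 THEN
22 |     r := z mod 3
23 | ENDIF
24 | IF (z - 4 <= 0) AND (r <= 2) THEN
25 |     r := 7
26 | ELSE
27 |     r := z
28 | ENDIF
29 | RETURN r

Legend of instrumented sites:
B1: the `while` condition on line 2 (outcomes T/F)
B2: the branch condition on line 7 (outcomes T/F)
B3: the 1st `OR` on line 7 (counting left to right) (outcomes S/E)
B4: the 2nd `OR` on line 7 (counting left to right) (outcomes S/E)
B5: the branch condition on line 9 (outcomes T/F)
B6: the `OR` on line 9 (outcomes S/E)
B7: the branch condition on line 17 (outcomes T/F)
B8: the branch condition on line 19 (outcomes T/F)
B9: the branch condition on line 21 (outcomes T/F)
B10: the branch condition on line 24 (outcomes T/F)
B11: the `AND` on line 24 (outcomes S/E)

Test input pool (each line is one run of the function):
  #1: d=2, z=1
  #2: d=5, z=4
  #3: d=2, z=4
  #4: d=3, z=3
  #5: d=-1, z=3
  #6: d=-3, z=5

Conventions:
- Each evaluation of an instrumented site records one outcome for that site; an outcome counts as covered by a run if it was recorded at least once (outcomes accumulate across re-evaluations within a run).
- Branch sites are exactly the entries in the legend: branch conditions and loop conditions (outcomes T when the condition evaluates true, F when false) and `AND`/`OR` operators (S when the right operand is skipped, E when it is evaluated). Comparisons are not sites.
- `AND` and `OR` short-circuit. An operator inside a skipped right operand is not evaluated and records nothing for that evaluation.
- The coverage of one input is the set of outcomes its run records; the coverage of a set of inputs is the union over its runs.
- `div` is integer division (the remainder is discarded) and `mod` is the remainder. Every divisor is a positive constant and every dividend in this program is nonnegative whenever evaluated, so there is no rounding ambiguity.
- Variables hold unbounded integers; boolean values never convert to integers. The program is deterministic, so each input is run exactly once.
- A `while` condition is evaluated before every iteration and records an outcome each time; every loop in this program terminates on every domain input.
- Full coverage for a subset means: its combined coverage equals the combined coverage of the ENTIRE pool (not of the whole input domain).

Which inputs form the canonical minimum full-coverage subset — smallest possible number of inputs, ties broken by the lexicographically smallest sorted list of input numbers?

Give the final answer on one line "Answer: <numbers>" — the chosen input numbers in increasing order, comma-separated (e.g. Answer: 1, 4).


input #1 (d=2, z=1): events B1->T, B1->T, B1->T, B1->T, B1->T, B1->T, B1->T, B1->T, B1->T, B1->F, B3->E, B4->E, B2->F, B6->S, ...; covers B1=T, B1=F, B2=F, B3=E, B4=E, B5=T, B6=S, B7=T, B10=T, B11=E
input #2 (d=5, z=4): events B1->T, B1->T, B1->T, B1->T, B1->T, B1->T, B1->F, B3->S, B2->T, B7->T, B11->E, B10->F; covers B1=T, B1=F, B2=T, B3=S, B7=T, B10=F, B11=E
input #3 (d=2, z=4): events B1->T, B1->T, B1->T, B1->T, B1->T, B1->T, B1->T, B1->T, B1->T, B1->F, B3->S, B2->T, B7->T, B11->E, ...; covers B1=T, B1=F, B2=T, B3=S, B7=T, B10=F, B11=E
input #4 (d=3, z=3): events B1->T, B1->T, B1->T, B1->T, B1->T, B1->T, B1->T, B1->T, B1->F, B3->E, B4->S, B2->T, B7->T, B11->E, ...; covers B1=T, B1=F, B2=T, B3=E, B4=S, B7=T, B10=F, B11=E
input #5 (d=-1, z=3): events B1->T, B1->T, B1->T, B1->T, B1->T, B1->T, B1->T, B1->T, B1->T, B1->T, B1->T, B1->T, B1->F, B3->E, ...; covers B1=T, B1=F, B2=T, B3=E, B4=S, B7=F, B8=F, B9=T, B10=T, B11=E
input #6 (d=-3, z=5): events B1->T, B1->T, B1->T, B1->T, B1->T, B1->T, B1->T, B1->T, B1->T, B1->T, B1->T, B1->T, B1->T, B1->T, ...; covers B1=T, B1=F, B2=T, B3=S, B7=T, B10=F, B11=S
the full pool covers 18 outcomes: B1=T, B1=F, B2=T, B2=F, B3=S, B3=E, B4=S, B4=E, B5=T, B6=S, B7=T, B7=F, B8=F, B9=T, B10=T, B10=F, B11=S, B11=E
checked all size-1 subsets: none covers 18 outcomes (max 10/18)
checked all size-2 subsets: none covers 18 outcomes (max 15/18)
at size 3, {1, 5, 6} reaches all 18 outcomes; every lexicographically earlier size-3 subset fails
Answer: 1, 5, 6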